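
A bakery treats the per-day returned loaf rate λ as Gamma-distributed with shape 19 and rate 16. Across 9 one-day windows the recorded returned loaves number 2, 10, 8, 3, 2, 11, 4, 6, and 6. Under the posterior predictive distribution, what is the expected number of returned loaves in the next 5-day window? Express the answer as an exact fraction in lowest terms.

Total count: 2 + 10 + 8 + 3 + 2 + 11 + 4 + 6 + 6 = 52.
Total exposure: 9 days.
Posterior: α' = 19 + 52 = 71, β' = 16 + 9 = 25.
Predictive mean over a 5-day window = T·E[λ|data] = 5·71/25 = 71/5.

71/5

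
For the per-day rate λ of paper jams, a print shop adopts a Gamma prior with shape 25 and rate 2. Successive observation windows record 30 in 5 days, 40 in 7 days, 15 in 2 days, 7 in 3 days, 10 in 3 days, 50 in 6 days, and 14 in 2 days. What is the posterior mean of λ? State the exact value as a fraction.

191/30

Total count: 30 + 40 + 15 + 7 + 10 + 50 + 14 = 166.
Total exposure: 5 + 7 + 2 + 3 + 3 + 6 + 2 = 28 days.
Posterior: α' = 25 + 166 = 191, β' = 2 + 28 = 30.
Posterior mean = α'/β' = 191/30.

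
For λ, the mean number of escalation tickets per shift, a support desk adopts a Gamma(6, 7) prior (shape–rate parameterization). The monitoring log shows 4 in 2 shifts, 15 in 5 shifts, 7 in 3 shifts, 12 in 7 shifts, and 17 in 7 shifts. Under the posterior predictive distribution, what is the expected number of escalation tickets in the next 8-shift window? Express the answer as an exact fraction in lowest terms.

488/31

Total count: 4 + 15 + 7 + 12 + 17 = 55.
Total exposure: 2 + 5 + 3 + 7 + 7 = 24 shifts.
Gamma(α, β) with Poisson data over total exposure Σt gives posterior Gamma(α+Σx, β+Σt) = Gamma(61, 31).
Predictive mean over an 8-shift window = T·E[λ|data] = 8·61/31 = 488/31.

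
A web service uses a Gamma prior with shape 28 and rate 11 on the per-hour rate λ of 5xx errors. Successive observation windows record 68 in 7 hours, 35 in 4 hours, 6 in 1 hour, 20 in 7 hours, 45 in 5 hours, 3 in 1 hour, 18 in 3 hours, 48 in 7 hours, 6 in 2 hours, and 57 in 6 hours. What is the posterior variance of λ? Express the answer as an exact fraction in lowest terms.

Total count: 68 + 35 + 6 + 20 + 45 + 3 + 18 + 48 + 6 + 57 = 306.
Total exposure: 7 + 4 + 1 + 7 + 5 + 1 + 3 + 7 + 2 + 6 = 43 hours.
By Gamma–Poisson conjugacy, the posterior is Gamma(α + Σx, β + Σt) = Gamma(28 + 306, 11 + 43) = Gamma(334, 54).
Posterior variance = α'/β'² = 334/2916 = 167/1458.

167/1458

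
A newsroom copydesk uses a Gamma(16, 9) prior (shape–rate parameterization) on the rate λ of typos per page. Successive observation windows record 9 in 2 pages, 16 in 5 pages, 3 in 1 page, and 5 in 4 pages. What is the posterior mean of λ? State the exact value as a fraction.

Total count: 9 + 16 + 3 + 5 = 33.
Total exposure: 2 + 5 + 1 + 4 = 12 pages.
By Gamma–Poisson conjugacy, the posterior is Gamma(α + Σx, β + Σt) = Gamma(16 + 33, 9 + 12) = Gamma(49, 21).
Posterior mean = α'/β' = 49/21 = 7/3.

7/3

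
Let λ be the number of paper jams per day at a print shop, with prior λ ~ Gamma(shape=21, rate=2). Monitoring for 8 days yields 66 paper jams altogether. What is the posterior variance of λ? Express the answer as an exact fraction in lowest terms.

87/100

Total count 66 over total exposure 8 days.
By Gamma–Poisson conjugacy, the posterior is Gamma(α + Σx, β + Σt) = Gamma(21 + 66, 2 + 8) = Gamma(87, 10).
Posterior variance = α'/β'² = 87/100.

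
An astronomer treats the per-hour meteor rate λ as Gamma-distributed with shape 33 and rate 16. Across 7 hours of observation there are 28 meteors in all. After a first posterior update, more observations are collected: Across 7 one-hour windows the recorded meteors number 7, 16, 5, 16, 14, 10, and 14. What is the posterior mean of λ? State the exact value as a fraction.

Total count 28 over total exposure 7 hours.
After the first batch: Gamma(33 + 28, 16 + 7) = Gamma(61, 23).
Total count: 7 + 16 + 5 + 16 + 14 + 10 + 14 = 82.
Total exposure: 7 hours.
After the second batch: Gamma(61 + 82, 23 + 7) = Gamma(143, 30).
Posterior mean = α'/β' = 143/30.

143/30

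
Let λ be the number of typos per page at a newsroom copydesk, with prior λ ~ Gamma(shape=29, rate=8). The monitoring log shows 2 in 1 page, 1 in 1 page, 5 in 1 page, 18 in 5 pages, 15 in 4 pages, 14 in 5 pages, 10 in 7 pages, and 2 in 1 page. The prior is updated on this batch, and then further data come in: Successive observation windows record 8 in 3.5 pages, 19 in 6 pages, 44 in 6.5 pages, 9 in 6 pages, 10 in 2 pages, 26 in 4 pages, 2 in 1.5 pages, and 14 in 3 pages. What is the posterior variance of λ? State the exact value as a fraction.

Total count: 2 + 1 + 5 + 18 + 15 + 14 + 10 + 2 = 67.
Total exposure: 1 + 1 + 1 + 5 + 4 + 5 + 7 + 1 = 25 pages.
After the first batch: Gamma(29 + 67, 8 + 25) = Gamma(96, 33).
Total count: 8 + 19 + 44 + 9 + 10 + 26 + 2 + 14 = 132.
Total exposure: 3.5 + 6 + 6.5 + 6 + 2 + 4 + 1.5 + 3 = 32.5 pages.
After the second batch: Gamma(96 + 132, 33 + 32.5) = Gamma(228, 131/2).
Posterior variance = α'/β'² = 228/(17161/4) = 912/17161.

912/17161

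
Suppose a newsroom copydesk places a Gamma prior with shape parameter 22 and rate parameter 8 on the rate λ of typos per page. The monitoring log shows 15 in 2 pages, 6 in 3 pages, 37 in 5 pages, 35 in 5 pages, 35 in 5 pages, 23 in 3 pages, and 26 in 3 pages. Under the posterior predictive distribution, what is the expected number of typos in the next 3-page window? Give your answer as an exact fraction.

Total count: 15 + 6 + 37 + 35 + 35 + 23 + 26 = 177.
Total exposure: 2 + 3 + 5 + 5 + 5 + 3 + 3 = 26 pages.
Posterior: α' = 22 + 177 = 199, β' = 8 + 26 = 34.
Predictive mean over a 3-page window = T·E[λ|data] = 3·199/34 = 597/34.

597/34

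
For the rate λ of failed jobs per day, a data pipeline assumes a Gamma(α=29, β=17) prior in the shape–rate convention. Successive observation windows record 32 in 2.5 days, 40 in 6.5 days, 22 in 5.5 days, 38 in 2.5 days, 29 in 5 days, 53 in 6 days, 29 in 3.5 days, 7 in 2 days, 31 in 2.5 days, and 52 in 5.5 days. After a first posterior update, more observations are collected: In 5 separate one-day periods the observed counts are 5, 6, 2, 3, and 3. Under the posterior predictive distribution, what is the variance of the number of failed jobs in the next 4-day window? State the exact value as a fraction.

3240/127

Total count: 32 + 40 + 22 + 38 + 29 + 53 + 29 + 7 + 31 + 52 = 333.
Total exposure: 2.5 + 6.5 + 5.5 + 2.5 + 5 + 6 + 3.5 + 2 + 2.5 + 5.5 = 41.5 days.
After the first batch: Gamma(29 + 333, 17 + 41.5) = Gamma(362, 117/2).
Total count: 5 + 6 + 2 + 3 + 3 = 19.
Total exposure: 5 days.
After the second batch: Gamma(362 + 19, 117/2 + 5) = Gamma(381, 127/2).
The posterior predictive for a window of length T is Negative Binomial with variance T·α'·(β'+T)/β'² = 4·381·(135/2)/(16129/4) = 3240/127.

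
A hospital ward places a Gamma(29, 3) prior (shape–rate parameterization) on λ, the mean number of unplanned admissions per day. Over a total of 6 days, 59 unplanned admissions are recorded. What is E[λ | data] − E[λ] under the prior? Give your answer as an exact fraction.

Total count 59 over total exposure 6 days.
Posterior: α' = 29 + 59 = 88, β' = 3 + 6 = 9.
Posterior mean = 88/9 = 88/9; prior mean = 29/3 = 29/3. Difference = 88/9 − 29/3 = 1/9.

1/9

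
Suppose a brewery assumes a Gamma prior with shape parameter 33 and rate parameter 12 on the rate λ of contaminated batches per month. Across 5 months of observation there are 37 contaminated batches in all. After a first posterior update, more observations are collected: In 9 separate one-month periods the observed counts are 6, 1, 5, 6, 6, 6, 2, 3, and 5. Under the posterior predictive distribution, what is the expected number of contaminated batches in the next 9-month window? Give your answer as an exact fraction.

495/13

Total count 37 over total exposure 5 months.
After the first batch: Gamma(33 + 37, 12 + 5) = Gamma(70, 17).
Total count: 6 + 1 + 5 + 6 + 6 + 6 + 2 + 3 + 5 = 40.
Total exposure: 9 months.
After the second batch: Gamma(70 + 40, 17 + 9) = Gamma(110, 26).
Predictive mean over a 9-month window = T·E[λ|data] = 9·110/26 = 495/13.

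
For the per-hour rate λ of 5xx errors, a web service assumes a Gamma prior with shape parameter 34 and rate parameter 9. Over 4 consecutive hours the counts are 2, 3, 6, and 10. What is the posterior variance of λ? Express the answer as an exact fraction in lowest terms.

55/169

Total count: 2 + 3 + 6 + 10 = 21.
Total exposure: 4 hours.
Conjugate update: add total count to the shape and total exposure to the rate, giving Gamma(55, 13).
Posterior variance = α'/β'² = 55/169.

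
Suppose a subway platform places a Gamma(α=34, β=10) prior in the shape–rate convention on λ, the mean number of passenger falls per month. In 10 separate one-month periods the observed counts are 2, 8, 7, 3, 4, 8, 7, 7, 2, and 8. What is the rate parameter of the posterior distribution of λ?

20

Total count: 2 + 8 + 7 + 3 + 4 + 8 + 7 + 7 + 2 + 8 = 56.
Total exposure: 10 months.
By Gamma–Poisson conjugacy, the posterior is Gamma(α + Σx, β + Σt) = Gamma(34 + 56, 10 + 10) = Gamma(90, 20).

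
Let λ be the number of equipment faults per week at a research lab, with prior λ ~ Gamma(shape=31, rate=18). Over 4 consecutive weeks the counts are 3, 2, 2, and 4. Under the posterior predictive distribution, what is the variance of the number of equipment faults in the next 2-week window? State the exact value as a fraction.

Total count: 3 + 2 + 2 + 4 = 11.
Total exposure: 4 weeks.
Posterior: α' = 31 + 11 = 42, β' = 18 + 4 = 22.
The posterior predictive for a window of length T is Negative Binomial with variance T·α'·(β'+T)/β'² = 2·42·24/484 = 504/121.

504/121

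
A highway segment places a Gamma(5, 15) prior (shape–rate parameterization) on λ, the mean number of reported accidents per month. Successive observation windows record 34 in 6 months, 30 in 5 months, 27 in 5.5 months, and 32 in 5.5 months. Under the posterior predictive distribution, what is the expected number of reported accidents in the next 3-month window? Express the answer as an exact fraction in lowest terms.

384/37

Total count: 34 + 30 + 27 + 32 = 123.
Total exposure: 6 + 5 + 5.5 + 5.5 = 22 months.
Posterior: α' = 5 + 123 = 128, β' = 15 + 22 = 37.
Predictive mean over a 3-month window = T·E[λ|data] = 3·128/37 = 384/37.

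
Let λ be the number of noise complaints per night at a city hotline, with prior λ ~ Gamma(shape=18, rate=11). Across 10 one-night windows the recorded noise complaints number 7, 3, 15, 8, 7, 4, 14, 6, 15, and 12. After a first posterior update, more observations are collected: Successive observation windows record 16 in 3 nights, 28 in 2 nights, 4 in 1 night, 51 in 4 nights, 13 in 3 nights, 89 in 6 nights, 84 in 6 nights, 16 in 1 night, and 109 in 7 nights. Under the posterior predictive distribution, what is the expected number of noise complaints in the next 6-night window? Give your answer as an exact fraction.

173/3

Total count: 7 + 3 + 15 + 8 + 7 + 4 + 14 + 6 + 15 + 12 = 91.
Total exposure: 10 nights.
After the first batch: Gamma(18 + 91, 11 + 10) = Gamma(109, 21).
Total count: 16 + 28 + 4 + 51 + 13 + 89 + 84 + 16 + 109 = 410.
Total exposure: 3 + 2 + 1 + 4 + 3 + 6 + 6 + 1 + 7 = 33 nights.
After the second batch: Gamma(109 + 410, 21 + 33) = Gamma(519, 54).
Predictive mean over a 6-night window = T·E[λ|data] = 6·519/54 = 173/3.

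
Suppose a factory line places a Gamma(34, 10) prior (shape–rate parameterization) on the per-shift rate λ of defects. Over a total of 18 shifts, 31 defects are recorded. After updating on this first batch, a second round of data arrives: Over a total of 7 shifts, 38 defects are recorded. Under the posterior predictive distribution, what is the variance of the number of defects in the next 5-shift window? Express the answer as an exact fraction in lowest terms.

Total count 31 over total exposure 18 shifts.
After the first batch: Gamma(34 + 31, 10 + 18) = Gamma(65, 28).
Total count 38 over total exposure 7 shifts.
After the second batch: Gamma(65 + 38, 28 + 7) = Gamma(103, 35).
The posterior predictive for a window of length T is Negative Binomial with variance T·α'·(β'+T)/β'² = 5·103·40/1225 = 824/49.

824/49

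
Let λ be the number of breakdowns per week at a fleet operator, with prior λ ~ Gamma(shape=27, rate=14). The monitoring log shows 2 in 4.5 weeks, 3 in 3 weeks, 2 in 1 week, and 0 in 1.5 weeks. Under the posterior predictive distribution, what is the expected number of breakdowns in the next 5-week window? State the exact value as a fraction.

85/12

Total count: 2 + 3 + 2 + 0 = 7.
Total exposure: 4.5 + 3 + 1 + 1.5 = 10 weeks.
Gamma(α, β) with Poisson data over total exposure Σt gives posterior Gamma(α+Σx, β+Σt) = Gamma(34, 24).
Predictive mean over a 5-week window = T·E[λ|data] = 5·34/24 = 85/12.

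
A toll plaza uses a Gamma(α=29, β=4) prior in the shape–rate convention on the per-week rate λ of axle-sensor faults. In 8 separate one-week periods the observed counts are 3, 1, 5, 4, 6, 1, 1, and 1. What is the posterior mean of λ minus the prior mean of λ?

Total count: 3 + 1 + 5 + 4 + 6 + 1 + 1 + 1 = 22.
Total exposure: 8 weeks.
Conjugate update: add total count to the shape and total exposure to the rate, giving Gamma(51, 12).
Posterior mean = 51/12 = 17/4; prior mean = 29/4 = 29/4. Difference = 17/4 − 29/4 = -3.

-3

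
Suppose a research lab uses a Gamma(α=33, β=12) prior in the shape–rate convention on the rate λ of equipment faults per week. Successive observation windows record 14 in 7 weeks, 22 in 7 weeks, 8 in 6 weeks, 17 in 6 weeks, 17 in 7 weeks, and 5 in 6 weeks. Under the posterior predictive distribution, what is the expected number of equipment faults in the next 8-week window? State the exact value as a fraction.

928/51

Total count: 14 + 22 + 8 + 17 + 17 + 5 = 83.
Total exposure: 7 + 7 + 6 + 6 + 7 + 6 = 39 weeks.
Gamma(α, β) with Poisson data over total exposure Σt gives posterior Gamma(α+Σx, β+Σt) = Gamma(116, 51).
Predictive mean over an 8-week window = T·E[λ|data] = 8·116/51 = 928/51.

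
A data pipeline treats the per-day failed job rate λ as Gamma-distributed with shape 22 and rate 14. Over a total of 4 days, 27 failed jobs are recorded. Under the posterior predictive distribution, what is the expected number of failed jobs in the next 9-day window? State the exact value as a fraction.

Total count 27 over total exposure 4 days.
Gamma(α, β) with Poisson data over total exposure Σt gives posterior Gamma(α+Σx, β+Σt) = Gamma(49, 18).
Predictive mean over a 9-day window = T·E[λ|data] = 9·49/18 = 49/2.

49/2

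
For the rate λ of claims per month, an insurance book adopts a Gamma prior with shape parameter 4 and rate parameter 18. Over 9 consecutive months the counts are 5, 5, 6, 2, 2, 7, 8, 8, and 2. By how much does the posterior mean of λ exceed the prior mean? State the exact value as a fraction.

Total count: 5 + 5 + 6 + 2 + 2 + 7 + 8 + 8 + 2 = 45.
Total exposure: 9 months.
Conjugate update: add total count to the shape and total exposure to the rate, giving Gamma(49, 27).
Posterior mean = 49/27 = 49/27; prior mean = 4/18 = 2/9. Difference = 49/27 − 2/9 = 43/27.

43/27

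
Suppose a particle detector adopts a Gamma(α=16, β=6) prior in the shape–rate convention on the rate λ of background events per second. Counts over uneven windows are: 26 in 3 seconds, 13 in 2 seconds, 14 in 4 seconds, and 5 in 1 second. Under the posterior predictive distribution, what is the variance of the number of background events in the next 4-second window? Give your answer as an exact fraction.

185/8

Total count: 26 + 13 + 14 + 5 = 58.
Total exposure: 3 + 2 + 4 + 1 = 10 seconds.
Gamma(α, β) with Poisson data over total exposure Σt gives posterior Gamma(α+Σx, β+Σt) = Gamma(74, 16).
The posterior predictive for a window of length T is Negative Binomial with variance T·α'·(β'+T)/β'² = 4·74·20/256 = 185/8.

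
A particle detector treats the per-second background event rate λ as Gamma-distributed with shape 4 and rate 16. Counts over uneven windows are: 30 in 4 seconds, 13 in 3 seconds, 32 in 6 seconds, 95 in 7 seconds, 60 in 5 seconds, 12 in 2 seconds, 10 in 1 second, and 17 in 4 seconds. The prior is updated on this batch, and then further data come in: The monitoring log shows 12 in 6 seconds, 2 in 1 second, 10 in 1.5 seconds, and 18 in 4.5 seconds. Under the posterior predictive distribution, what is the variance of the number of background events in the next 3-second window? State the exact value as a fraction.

Total count: 30 + 13 + 32 + 95 + 60 + 12 + 10 + 17 = 269.
Total exposure: 4 + 3 + 6 + 7 + 5 + 2 + 1 + 4 = 32 seconds.
After the first batch: Gamma(4 + 269, 16 + 32) = Gamma(273, 48).
Total count: 12 + 2 + 10 + 18 = 42.
Total exposure: 6 + 1 + 1.5 + 4.5 = 13 seconds.
After the second batch: Gamma(273 + 42, 48 + 13) = Gamma(315, 61).
The posterior predictive for a window of length T is Negative Binomial with variance T·α'·(β'+T)/β'² = 3·315·64/3721 = 60480/3721.

60480/3721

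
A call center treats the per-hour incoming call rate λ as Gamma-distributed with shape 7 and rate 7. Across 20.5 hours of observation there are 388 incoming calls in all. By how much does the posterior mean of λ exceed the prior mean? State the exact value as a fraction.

147/11

Total count 388 over total exposure 20.5 hours.
By Gamma–Poisson conjugacy, the posterior is Gamma(α + Σx, β + Σt) = Gamma(7 + 388, 7 + 20.5) = Gamma(395, 55/2).
Posterior mean = 395/(55/2) = 158/11; prior mean = 7/7 = 1. Difference = 158/11 − 1 = 147/11.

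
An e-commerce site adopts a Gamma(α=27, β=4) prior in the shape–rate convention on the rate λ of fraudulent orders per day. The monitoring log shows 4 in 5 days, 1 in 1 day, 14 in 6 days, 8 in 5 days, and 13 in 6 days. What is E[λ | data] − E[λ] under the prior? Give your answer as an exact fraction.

-461/108

Total count: 4 + 1 + 14 + 8 + 13 = 40.
Total exposure: 5 + 1 + 6 + 5 + 6 = 23 days.
Gamma(α, β) with Poisson data over total exposure Σt gives posterior Gamma(α+Σx, β+Σt) = Gamma(67, 27).
Posterior mean = 67/27 = 67/27; prior mean = 27/4 = 27/4. Difference = 67/27 − 27/4 = -461/108.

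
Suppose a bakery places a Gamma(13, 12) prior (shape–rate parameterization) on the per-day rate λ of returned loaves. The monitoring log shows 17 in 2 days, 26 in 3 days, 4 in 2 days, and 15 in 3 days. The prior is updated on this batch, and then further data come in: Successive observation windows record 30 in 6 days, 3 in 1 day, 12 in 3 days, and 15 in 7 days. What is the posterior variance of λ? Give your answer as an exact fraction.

Total count: 17 + 26 + 4 + 15 = 62.
Total exposure: 2 + 3 + 2 + 3 = 10 days.
After the first batch: Gamma(13 + 62, 12 + 10) = Gamma(75, 22).
Total count: 30 + 3 + 12 + 15 = 60.
Total exposure: 6 + 1 + 3 + 7 = 17 days.
After the second batch: Gamma(75 + 60, 22 + 17) = Gamma(135, 39).
Posterior variance = α'/β'² = 135/1521 = 15/169.

15/169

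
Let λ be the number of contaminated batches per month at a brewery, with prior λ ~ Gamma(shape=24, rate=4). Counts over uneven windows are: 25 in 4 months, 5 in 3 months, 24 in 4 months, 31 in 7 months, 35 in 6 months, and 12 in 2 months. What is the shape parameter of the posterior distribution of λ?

Total count: 25 + 5 + 24 + 31 + 35 + 12 = 132.
Total exposure: 4 + 3 + 4 + 7 + 6 + 2 = 26 months.
Gamma(α, β) with Poisson data over total exposure Σt gives posterior Gamma(α+Σx, β+Σt) = Gamma(156, 30).

156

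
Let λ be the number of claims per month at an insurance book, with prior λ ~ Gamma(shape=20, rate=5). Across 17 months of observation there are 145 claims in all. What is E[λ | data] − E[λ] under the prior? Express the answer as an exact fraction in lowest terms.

Total count 145 over total exposure 17 months.
Gamma(α, β) with Poisson data over total exposure Σt gives posterior Gamma(α+Σx, β+Σt) = Gamma(165, 22).
Posterior mean = 165/22 = 15/2; prior mean = 20/5 = 4. Difference = 15/2 − 4 = 7/2.

7/2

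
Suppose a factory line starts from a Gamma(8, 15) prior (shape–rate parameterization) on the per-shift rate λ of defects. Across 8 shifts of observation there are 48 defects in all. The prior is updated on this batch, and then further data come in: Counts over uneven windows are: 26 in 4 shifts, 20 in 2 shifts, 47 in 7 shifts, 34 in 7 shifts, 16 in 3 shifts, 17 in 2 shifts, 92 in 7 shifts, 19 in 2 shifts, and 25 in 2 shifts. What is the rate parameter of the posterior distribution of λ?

Total count 48 over total exposure 8 shifts.
After the first batch: Gamma(8 + 48, 15 + 8) = Gamma(56, 23).
Total count: 26 + 20 + 47 + 34 + 16 + 17 + 92 + 19 + 25 = 296.
Total exposure: 4 + 2 + 7 + 7 + 3 + 2 + 7 + 2 + 2 = 36 shifts.
After the second batch: Gamma(56 + 296, 23 + 36) = Gamma(352, 59).

59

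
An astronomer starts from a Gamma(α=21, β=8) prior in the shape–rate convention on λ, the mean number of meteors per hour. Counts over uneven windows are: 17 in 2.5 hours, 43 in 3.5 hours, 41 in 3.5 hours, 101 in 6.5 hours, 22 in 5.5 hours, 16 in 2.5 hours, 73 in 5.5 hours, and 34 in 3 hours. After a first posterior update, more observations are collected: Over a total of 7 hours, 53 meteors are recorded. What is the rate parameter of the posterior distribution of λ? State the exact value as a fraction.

Total count: 17 + 43 + 41 + 101 + 22 + 16 + 73 + 34 = 347.
Total exposure: 2.5 + 3.5 + 3.5 + 6.5 + 5.5 + 2.5 + 5.5 + 3 = 32.5 hours.
After the first batch: Gamma(21 + 347, 8 + 32.5) = Gamma(368, 81/2).
Total count 53 over total exposure 7 hours.
After the second batch: Gamma(368 + 53, 81/2 + 7) = Gamma(421, 95/2).

95/2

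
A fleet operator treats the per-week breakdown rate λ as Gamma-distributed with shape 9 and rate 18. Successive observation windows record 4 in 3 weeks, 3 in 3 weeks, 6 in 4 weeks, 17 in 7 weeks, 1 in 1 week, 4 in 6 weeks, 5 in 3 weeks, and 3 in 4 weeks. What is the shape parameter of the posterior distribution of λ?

Total count: 4 + 3 + 6 + 17 + 1 + 4 + 5 + 3 = 43.
Total exposure: 3 + 3 + 4 + 7 + 1 + 6 + 3 + 4 = 31 weeks.
By Gamma–Poisson conjugacy, the posterior is Gamma(α + Σx, β + Σt) = Gamma(9 + 43, 18 + 31) = Gamma(52, 49).

52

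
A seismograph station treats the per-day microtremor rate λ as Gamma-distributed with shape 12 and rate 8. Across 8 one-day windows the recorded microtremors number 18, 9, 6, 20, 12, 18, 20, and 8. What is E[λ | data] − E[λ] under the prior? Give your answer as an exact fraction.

99/16

Total count: 18 + 9 + 6 + 20 + 12 + 18 + 20 + 8 = 111.
Total exposure: 8 days.
The Gamma prior is conjugate for the Poisson rate, so λ | data ~ Gamma(12+111, 8+8) = Gamma(123, 16).
Posterior mean = 123/16 = 123/16; prior mean = 12/8 = 3/2. Difference = 123/16 − 3/2 = 99/16.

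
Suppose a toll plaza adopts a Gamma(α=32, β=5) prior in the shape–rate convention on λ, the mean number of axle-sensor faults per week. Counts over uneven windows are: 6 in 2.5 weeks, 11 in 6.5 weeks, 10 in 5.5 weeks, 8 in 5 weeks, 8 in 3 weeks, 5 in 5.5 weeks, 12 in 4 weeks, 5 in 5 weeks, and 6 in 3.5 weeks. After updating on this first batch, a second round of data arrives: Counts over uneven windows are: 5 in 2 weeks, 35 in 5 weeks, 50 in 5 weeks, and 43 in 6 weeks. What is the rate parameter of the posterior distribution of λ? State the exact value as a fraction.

127/2

Total count: 6 + 11 + 10 + 8 + 8 + 5 + 12 + 5 + 6 = 71.
Total exposure: 2.5 + 6.5 + 5.5 + 5 + 3 + 5.5 + 4 + 5 + 3.5 = 40.5 weeks.
After the first batch: Gamma(32 + 71, 5 + 40.5) = Gamma(103, 91/2).
Total count: 5 + 35 + 50 + 43 = 133.
Total exposure: 2 + 5 + 5 + 6 = 18 weeks.
After the second batch: Gamma(103 + 133, 91/2 + 18) = Gamma(236, 127/2).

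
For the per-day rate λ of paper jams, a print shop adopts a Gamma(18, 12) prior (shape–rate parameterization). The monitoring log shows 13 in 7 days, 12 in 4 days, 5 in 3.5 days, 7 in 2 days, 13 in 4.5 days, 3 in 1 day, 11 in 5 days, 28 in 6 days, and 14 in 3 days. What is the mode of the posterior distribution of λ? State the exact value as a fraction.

Total count: 13 + 12 + 5 + 7 + 13 + 3 + 11 + 28 + 14 = 106.
Total exposure: 7 + 4 + 3.5 + 2 + 4.5 + 1 + 5 + 6 + 3 = 36 days.
By Gamma–Poisson conjugacy, the posterior is Gamma(α + Σx, β + Σt) = Gamma(18 + 106, 12 + 36) = Gamma(124, 48).
Posterior mode = (α'−1)/β' = 123/48 = 41/16.

41/16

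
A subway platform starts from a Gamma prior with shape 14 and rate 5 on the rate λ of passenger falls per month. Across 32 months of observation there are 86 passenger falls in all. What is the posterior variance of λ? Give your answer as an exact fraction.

Total count 86 over total exposure 32 months.
Gamma(α, β) with Poisson data over total exposure Σt gives posterior Gamma(α+Σx, β+Σt) = Gamma(100, 37).
Posterior variance = α'/β'² = 100/1369.

100/1369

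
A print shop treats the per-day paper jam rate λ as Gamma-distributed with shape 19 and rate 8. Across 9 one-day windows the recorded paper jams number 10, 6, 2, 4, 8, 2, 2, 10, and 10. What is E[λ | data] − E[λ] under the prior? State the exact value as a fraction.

261/136

Total count: 10 + 6 + 2 + 4 + 8 + 2 + 2 + 10 + 10 = 54.
Total exposure: 9 days.
The Gamma prior is conjugate for the Poisson rate, so λ | data ~ Gamma(19+54, 8+9) = Gamma(73, 17).
Posterior mean = 73/17 = 73/17; prior mean = 19/8 = 19/8. Difference = 73/17 − 19/8 = 261/136.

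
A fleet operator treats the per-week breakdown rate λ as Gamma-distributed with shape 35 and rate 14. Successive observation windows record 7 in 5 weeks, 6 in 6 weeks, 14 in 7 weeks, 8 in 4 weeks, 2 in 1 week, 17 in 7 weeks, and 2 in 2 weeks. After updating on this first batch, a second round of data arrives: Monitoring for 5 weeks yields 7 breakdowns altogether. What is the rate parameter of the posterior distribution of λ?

51

Total count: 7 + 6 + 14 + 8 + 2 + 17 + 2 = 56.
Total exposure: 5 + 6 + 7 + 4 + 1 + 7 + 2 = 32 weeks.
After the first batch: Gamma(35 + 56, 14 + 32) = Gamma(91, 46).
Total count 7 over total exposure 5 weeks.
After the second batch: Gamma(91 + 7, 46 + 5) = Gamma(98, 51).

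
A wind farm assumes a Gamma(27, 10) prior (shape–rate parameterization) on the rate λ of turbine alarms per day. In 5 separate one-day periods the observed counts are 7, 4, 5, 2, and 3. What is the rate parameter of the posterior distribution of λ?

15

Total count: 7 + 4 + 5 + 2 + 3 = 21.
Total exposure: 5 days.
Gamma(α, β) with Poisson data over total exposure Σt gives posterior Gamma(α+Σx, β+Σt) = Gamma(48, 15).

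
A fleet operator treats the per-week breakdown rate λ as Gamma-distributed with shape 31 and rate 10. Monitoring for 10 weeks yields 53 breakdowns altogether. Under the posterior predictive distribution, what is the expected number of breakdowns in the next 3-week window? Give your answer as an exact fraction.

63/5

Total count 53 over total exposure 10 weeks.
Posterior: α' = 31 + 53 = 84, β' = 10 + 10 = 20.
Predictive mean over a 3-week window = T·E[λ|data] = 3·84/20 = 63/5.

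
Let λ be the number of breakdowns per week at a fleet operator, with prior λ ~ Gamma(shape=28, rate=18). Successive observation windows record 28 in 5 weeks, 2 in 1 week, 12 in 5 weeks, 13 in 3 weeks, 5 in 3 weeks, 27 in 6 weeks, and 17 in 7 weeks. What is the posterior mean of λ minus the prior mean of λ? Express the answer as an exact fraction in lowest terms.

Total count: 28 + 2 + 12 + 13 + 5 + 27 + 17 = 104.
Total exposure: 5 + 1 + 5 + 3 + 3 + 6 + 7 = 30 weeks.
Posterior: α' = 28 + 104 = 132, β' = 18 + 30 = 48.
Posterior mean = 132/48 = 11/4; prior mean = 28/18 = 14/9. Difference = 11/4 − 14/9 = 43/36.

43/36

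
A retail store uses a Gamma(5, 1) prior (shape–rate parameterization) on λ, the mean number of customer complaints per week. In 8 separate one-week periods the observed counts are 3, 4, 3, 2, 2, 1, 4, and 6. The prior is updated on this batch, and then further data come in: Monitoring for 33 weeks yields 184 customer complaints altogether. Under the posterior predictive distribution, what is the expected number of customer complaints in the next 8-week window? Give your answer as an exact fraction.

Total count: 3 + 4 + 3 + 2 + 2 + 1 + 4 + 6 = 25.
Total exposure: 8 weeks.
After the first batch: Gamma(5 + 25, 1 + 8) = Gamma(30, 9).
Total count 184 over total exposure 33 weeks.
After the second batch: Gamma(30 + 184, 9 + 33) = Gamma(214, 42).
Predictive mean over an 8-week window = T·E[λ|data] = 8·214/42 = 856/21.

856/21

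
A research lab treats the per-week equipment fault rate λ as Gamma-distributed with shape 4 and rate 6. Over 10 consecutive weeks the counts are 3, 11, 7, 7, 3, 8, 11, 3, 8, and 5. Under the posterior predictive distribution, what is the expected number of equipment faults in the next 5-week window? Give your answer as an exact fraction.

Total count: 3 + 11 + 7 + 7 + 3 + 8 + 11 + 3 + 8 + 5 = 66.
Total exposure: 10 weeks.
The Gamma prior is conjugate for the Poisson rate, so λ | data ~ Gamma(4+66, 6+10) = Gamma(70, 16).
Predictive mean over a 5-week window = T·E[λ|data] = 5·70/16 = 175/8.

175/8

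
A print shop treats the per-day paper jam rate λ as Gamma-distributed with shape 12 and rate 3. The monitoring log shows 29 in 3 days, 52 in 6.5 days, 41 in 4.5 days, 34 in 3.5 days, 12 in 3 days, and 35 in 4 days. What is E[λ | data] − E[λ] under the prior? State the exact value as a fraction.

42/11

Total count: 29 + 52 + 41 + 34 + 12 + 35 = 203.
Total exposure: 3 + 6.5 + 4.5 + 3.5 + 3 + 4 = 24.5 days.
Posterior: α' = 12 + 203 = 215, β' = 3 + 24.5 = 55/2.
Posterior mean = 215/(55/2) = 86/11; prior mean = 12/3 = 4. Difference = 86/11 − 4 = 42/11.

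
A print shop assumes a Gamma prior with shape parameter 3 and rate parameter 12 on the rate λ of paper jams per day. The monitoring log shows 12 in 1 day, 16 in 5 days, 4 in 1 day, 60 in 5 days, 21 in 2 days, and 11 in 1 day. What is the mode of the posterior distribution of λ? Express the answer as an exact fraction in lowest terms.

14/3

Total count: 12 + 16 + 4 + 60 + 21 + 11 = 124.
Total exposure: 1 + 5 + 1 + 5 + 2 + 1 = 15 days.
By Gamma–Poisson conjugacy, the posterior is Gamma(α + Σx, β + Σt) = Gamma(3 + 124, 12 + 15) = Gamma(127, 27).
Posterior mode = (α'−1)/β' = 126/27 = 14/3.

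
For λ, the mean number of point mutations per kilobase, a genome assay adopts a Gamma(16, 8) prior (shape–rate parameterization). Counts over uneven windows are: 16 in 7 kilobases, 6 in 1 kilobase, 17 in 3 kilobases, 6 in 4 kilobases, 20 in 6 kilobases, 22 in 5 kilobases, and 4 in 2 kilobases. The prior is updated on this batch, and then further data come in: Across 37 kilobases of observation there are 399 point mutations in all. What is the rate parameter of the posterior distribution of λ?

73

Total count: 16 + 6 + 17 + 6 + 20 + 22 + 4 = 91.
Total exposure: 7 + 1 + 3 + 4 + 6 + 5 + 2 = 28 kilobases.
After the first batch: Gamma(16 + 91, 8 + 28) = Gamma(107, 36).
Total count 399 over total exposure 37 kilobases.
After the second batch: Gamma(107 + 399, 36 + 37) = Gamma(506, 73).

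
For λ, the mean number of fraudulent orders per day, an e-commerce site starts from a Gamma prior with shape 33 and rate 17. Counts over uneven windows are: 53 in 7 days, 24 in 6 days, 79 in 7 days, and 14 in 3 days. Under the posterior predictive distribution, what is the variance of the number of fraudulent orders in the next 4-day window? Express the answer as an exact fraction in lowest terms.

2233/100

Total count: 53 + 24 + 79 + 14 = 170.
Total exposure: 7 + 6 + 7 + 3 = 23 days.
By Gamma–Poisson conjugacy, the posterior is Gamma(α + Σx, β + Σt) = Gamma(33 + 170, 17 + 23) = Gamma(203, 40).
The posterior predictive for a window of length T is Negative Binomial with variance T·α'·(β'+T)/β'² = 4·203·44/1600 = 2233/100.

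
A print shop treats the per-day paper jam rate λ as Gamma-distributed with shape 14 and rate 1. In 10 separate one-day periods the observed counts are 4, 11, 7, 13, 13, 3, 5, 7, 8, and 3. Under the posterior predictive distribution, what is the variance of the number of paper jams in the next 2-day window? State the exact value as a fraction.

208/11

Total count: 4 + 11 + 7 + 13 + 13 + 3 + 5 + 7 + 8 + 3 = 74.
Total exposure: 10 days.
Gamma(α, β) with Poisson data over total exposure Σt gives posterior Gamma(α+Σx, β+Σt) = Gamma(88, 11).
The posterior predictive for a window of length T is Negative Binomial with variance T·α'·(β'+T)/β'² = 2·88·13/121 = 208/11.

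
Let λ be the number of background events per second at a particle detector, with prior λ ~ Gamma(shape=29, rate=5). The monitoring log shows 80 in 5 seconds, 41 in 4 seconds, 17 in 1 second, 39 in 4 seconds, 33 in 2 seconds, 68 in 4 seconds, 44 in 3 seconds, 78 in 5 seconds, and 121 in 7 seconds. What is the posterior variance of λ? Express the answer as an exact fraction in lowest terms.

11/32

Total count: 80 + 41 + 17 + 39 + 33 + 68 + 44 + 78 + 121 = 521.
Total exposure: 5 + 4 + 1 + 4 + 2 + 4 + 3 + 5 + 7 = 35 seconds.
Gamma(α, β) with Poisson data over total exposure Σt gives posterior Gamma(α+Σx, β+Σt) = Gamma(550, 40).
Posterior variance = α'/β'² = 550/1600 = 11/32.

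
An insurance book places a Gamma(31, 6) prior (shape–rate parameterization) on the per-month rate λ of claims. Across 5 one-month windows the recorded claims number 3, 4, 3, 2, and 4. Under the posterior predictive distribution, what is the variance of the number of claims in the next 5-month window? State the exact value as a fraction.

3760/121

Total count: 3 + 4 + 3 + 2 + 4 = 16.
Total exposure: 5 months.
The Gamma prior is conjugate for the Poisson rate, so λ | data ~ Gamma(31+16, 6+5) = Gamma(47, 11).
The posterior predictive for a window of length T is Negative Binomial with variance T·α'·(β'+T)/β'² = 5·47·16/121 = 3760/121.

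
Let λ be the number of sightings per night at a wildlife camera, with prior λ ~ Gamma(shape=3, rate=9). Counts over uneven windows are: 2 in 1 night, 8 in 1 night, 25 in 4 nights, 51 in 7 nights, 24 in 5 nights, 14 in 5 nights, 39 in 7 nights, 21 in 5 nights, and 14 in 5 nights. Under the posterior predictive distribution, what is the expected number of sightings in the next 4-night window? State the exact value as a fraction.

804/49

Total count: 2 + 8 + 25 + 51 + 24 + 14 + 39 + 21 + 14 = 198.
Total exposure: 1 + 1 + 4 + 7 + 5 + 5 + 7 + 5 + 5 = 40 nights.
Conjugate update: add total count to the shape and total exposure to the rate, giving Gamma(201, 49).
Predictive mean over a 4-night window = T·E[λ|data] = 4·201/49 = 804/49.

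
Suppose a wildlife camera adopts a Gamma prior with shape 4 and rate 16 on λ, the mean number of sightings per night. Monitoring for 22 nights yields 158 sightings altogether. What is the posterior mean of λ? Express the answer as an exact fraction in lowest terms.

Total count 158 over total exposure 22 nights.
The Gamma prior is conjugate for the Poisson rate, so λ | data ~ Gamma(4+158, 16+22) = Gamma(162, 38).
Posterior mean = α'/β' = 162/38 = 81/19.

81/19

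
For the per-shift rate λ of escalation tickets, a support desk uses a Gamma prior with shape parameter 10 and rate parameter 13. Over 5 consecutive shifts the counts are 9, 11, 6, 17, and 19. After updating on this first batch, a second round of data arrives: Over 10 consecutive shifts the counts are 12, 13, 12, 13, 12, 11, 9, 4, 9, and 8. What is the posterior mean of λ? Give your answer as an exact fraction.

Total count: 9 + 11 + 6 + 17 + 19 = 62.
Total exposure: 5 shifts.
After the first batch: Gamma(10 + 62, 13 + 5) = Gamma(72, 18).
Total count: 12 + 13 + 12 + 13 + 12 + 11 + 9 + 4 + 9 + 8 = 103.
Total exposure: 10 shifts.
After the second batch: Gamma(72 + 103, 18 + 10) = Gamma(175, 28).
Posterior mean = α'/β' = 175/28 = 25/4.

25/4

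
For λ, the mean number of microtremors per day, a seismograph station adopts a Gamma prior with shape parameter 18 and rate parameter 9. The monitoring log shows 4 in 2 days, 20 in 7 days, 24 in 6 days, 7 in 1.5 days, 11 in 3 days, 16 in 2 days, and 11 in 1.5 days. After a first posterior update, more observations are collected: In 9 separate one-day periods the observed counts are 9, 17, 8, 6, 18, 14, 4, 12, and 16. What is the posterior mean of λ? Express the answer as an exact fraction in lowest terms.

Total count: 4 + 20 + 24 + 7 + 11 + 16 + 11 = 93.
Total exposure: 2 + 7 + 6 + 1.5 + 3 + 2 + 1.5 = 23 days.
After the first batch: Gamma(18 + 93, 9 + 23) = Gamma(111, 32).
Total count: 9 + 17 + 8 + 6 + 18 + 14 + 4 + 12 + 16 = 104.
Total exposure: 9 days.
After the second batch: Gamma(111 + 104, 32 + 9) = Gamma(215, 41).
Posterior mean = α'/β' = 215/41.

215/41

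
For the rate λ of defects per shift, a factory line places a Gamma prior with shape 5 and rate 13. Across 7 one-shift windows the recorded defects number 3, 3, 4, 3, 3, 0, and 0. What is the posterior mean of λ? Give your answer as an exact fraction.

Total count: 3 + 3 + 4 + 3 + 3 + 0 + 0 = 16.
Total exposure: 7 shifts.
Posterior: α' = 5 + 16 = 21, β' = 13 + 7 = 20.
Posterior mean = α'/β' = 21/20.

21/20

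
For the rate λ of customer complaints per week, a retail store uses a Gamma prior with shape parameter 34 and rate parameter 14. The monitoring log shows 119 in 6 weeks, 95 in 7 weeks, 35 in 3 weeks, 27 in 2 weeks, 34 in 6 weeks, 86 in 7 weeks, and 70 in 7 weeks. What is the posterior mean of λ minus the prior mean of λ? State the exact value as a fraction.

Total count: 119 + 95 + 35 + 27 + 34 + 86 + 70 = 466.
Total exposure: 6 + 7 + 3 + 2 + 6 + 7 + 7 = 38 weeks.
Conjugate update: add total count to the shape and total exposure to the rate, giving Gamma(500, 52).
Posterior mean = 500/52 = 125/13; prior mean = 34/14 = 17/7. Difference = 125/13 − 17/7 = 654/91.

654/91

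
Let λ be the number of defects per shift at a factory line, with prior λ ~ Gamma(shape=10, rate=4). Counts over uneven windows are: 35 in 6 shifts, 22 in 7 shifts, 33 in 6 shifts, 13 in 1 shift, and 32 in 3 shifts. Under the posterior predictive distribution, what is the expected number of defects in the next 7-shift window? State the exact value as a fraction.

1015/27

Total count: 35 + 22 + 33 + 13 + 32 = 135.
Total exposure: 6 + 7 + 6 + 1 + 3 = 23 shifts.
By Gamma–Poisson conjugacy, the posterior is Gamma(α + Σx, β + Σt) = Gamma(10 + 135, 4 + 23) = Gamma(145, 27).
Predictive mean over a 7-shift window = T·E[λ|data] = 7·145/27 = 1015/27.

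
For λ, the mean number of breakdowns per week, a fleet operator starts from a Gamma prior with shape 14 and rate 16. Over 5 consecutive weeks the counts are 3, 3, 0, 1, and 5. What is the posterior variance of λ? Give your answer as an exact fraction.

Total count: 3 + 3 + 0 + 1 + 5 = 12.
Total exposure: 5 weeks.
Posterior: α' = 14 + 12 = 26, β' = 16 + 5 = 21.
Posterior variance = α'/β'² = 26/441.

26/441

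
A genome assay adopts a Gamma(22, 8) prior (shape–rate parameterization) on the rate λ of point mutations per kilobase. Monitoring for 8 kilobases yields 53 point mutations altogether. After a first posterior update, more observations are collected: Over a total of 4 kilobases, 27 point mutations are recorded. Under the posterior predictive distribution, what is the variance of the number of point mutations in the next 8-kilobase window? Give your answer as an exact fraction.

Total count 53 over total exposure 8 kilobases.
After the first batch: Gamma(22 + 53, 8 + 8) = Gamma(75, 16).
Total count 27 over total exposure 4 kilobases.
After the second batch: Gamma(75 + 27, 16 + 4) = Gamma(102, 20).
The posterior predictive for a window of length T is Negative Binomial with variance T·α'·(β'+T)/β'² = 8·102·28/400 = 1428/25.

1428/25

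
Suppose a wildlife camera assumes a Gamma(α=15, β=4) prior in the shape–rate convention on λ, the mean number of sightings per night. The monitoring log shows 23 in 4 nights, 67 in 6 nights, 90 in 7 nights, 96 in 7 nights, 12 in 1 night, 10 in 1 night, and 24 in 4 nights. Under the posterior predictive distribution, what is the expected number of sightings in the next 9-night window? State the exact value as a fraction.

3033/34

Total count: 23 + 67 + 90 + 96 + 12 + 10 + 24 = 322.
Total exposure: 4 + 6 + 7 + 7 + 1 + 1 + 4 = 30 nights.
By Gamma–Poisson conjugacy, the posterior is Gamma(α + Σx, β + Σt) = Gamma(15 + 322, 4 + 30) = Gamma(337, 34).
Predictive mean over a 9-night window = T·E[λ|data] = 9·337/34 = 3033/34.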